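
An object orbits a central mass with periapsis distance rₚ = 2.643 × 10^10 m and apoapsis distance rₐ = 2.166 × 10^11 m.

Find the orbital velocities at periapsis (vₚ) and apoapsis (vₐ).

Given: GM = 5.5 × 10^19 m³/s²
rₚ = 2.643 × 10^10 m
rₐ = 2.166 × 10^11 m
GM = 5.5 × 10^19 m³/s²
a = (rₚ + rₐ)/2 = 1.21515 × 10^11 m
Vis-viva: v² = GM (2/r − 1/a)
vₚ² = 5.5 × 10^19 × (7.56716 × 10^-11 − 8.22944 × 10^-12) = 3.70932 × 10^9 m²/s²
vₚ = 60904.2 m/s ≈ 60.9 km/s
vₐ² = 5.5 × 10^19 × (9.23361 × 10^-12 − 8.22944 × 10^-12) = 5.52296 × 10^7 m²/s²
vₐ = 7431.66 m/s ≈ 7.432 km/s

Final answer: vₚ = 60.9 km/s, vₐ = 7.432 km/s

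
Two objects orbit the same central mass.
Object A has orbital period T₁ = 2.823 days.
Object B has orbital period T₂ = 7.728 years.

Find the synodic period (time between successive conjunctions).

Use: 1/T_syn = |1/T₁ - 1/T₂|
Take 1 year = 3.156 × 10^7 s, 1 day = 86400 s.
T₁ = 2.823 days = 243907 s
T₂ = 7.728 years = 2.43896 × 10^8 s
1/T₁ = 4.09992 × 10^-6 s⁻¹
1/T₂ = 4.10011 × 10^-9 s⁻¹
|1/T₁ − 1/T₂| = 4.09582 × 10^-6 s⁻¹
T_syn = 1 / |1/T₁ − 1/T₂| = 244151 s ≈ 2.826 days

Final answer: T_syn = 2.826 days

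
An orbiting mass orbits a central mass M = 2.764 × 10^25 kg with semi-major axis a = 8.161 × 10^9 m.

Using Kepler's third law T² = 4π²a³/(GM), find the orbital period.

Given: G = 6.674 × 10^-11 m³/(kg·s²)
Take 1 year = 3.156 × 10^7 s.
M = 2.764 × 10^25 kg
GM = G × M = 6.674 × 10^-11 × 2.764 × 10^25 = 1.84469 × 10^15 m³/s²
a = 8.161 × 10^9 m
a³ = 5.43538 × 10^29 m³
T = 2π √(a³/GM) = 2π √((5.43538 × 10^29) / (1.84469 × 10^15)) = 2π × 1.71654 × 10^7 s
T = 1.07853 × 10^8 s ≈ 3.417 years

Final answer: 3.417 years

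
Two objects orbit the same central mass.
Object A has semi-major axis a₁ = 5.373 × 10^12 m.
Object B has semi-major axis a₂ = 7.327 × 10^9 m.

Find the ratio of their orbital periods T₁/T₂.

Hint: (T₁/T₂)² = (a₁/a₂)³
a₁ = 5.373 × 10^12 m
a₂ = 7.327 × 10^9 m
a₁/a₂ = 733.315
T₁/T₂ = (a₁/a₂)^(3/2) = (733.315)^1.5 = 19858

Final answer: T₁/T₂ = 1.986 × 10^4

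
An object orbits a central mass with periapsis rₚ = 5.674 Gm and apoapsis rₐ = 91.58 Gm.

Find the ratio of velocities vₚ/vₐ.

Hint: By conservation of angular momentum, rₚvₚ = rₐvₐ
rₚ = 5.674 Gm = 5.674 × 10^9 m
rₐ = 91.58 Gm = 9.158 × 10^10 m
rₚvₚ = rₐvₐ  ⇒  vₚ/vₐ = rₐ/rₚ
vₚ/vₐ = (9.158 × 10^10) / (5.674 × 10^9) = 16.1403

Final answer: vₚ/vₐ = 16.14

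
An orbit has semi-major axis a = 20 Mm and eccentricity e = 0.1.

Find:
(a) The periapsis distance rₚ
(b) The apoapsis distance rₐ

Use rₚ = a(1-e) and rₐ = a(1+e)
a = 20 Mm = 2 × 10^7 m
e = 0.1:  1 − e = 0.9,  1 + e = 1.1
(a) rₚ = a(1 − e) = 2 × 10^7 m × 0.9 = 1.8 × 10^7 m ≈ 18 Mm
(b) rₐ = a(1 + e) = 2 × 10^7 m × 1.1 = 2.2 × 10^7 m ≈ 22 Mm

Final answer:
(a) rₚ = 18 Mm
(b) rₐ = 22 Mm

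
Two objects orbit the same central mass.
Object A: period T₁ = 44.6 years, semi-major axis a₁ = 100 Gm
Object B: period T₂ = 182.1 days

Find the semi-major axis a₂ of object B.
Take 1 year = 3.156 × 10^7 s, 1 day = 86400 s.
T₁ = 44.6 years = 1.40758 × 10^9 s
T₂ = 182.1 days = 1.57334 × 10^7 s
a₁ = 100 Gm = 1 × 10^11 m
Kepler's third law: (T₂/T₁)² = (a₂/a₁)³  ⇒  a₂ = a₁ (T₂/T₁)^(2/3)
T₂/T₁ = 0.0111777
(T₂/T₁)^(2/3) = 0.0499921
a₂ = 1 × 10^11 m × 0.0499921 = 4.99921 × 10^9 m ≈ 4.999 Gm

Final answer: a₂ = 4.999 Gm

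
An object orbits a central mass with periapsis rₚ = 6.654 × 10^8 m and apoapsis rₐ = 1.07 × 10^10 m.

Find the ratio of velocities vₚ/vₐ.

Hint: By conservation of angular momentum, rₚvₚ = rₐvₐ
rₚ = 6.654 × 10^8 m
rₐ = 1.07 × 10^10 m
rₚvₚ = rₐvₐ  ⇒  vₚ/vₐ = rₐ/rₚ
vₚ/vₐ = (1.07 × 10^10) / (6.654 × 10^8) = 16.0806

Final answer: vₚ/vₐ = 16.08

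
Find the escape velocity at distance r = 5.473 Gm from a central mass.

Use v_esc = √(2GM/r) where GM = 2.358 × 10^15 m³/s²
r = 5.473 Gm = 5.473 × 10^9 m
GM = 2.358 × 10^15 m³/s²
2GM/r = 2 × (2.358 × 10^15) / (5.473 × 10^9) = 861685 m²/s²
v_esc = √(2GM/r) = 928.27 m/s ≈ 928.3 m/s

Final answer: 928.3 m/s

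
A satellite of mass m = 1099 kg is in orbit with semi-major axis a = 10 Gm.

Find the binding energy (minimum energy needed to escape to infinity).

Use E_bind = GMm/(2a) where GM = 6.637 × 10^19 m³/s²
a = 10 Gm = 1 × 10^10 m
GM = 6.637 × 10^19 m³/s²
m = 1099 kg
GMm = 6.637 × 10^19 × 1099 = 7.29406 × 10^22 m³·kg/s²
2a = 2 × 10^10 m
E_bind = GMm/(2a) = 3.64703 × 10^12 J ≈ 3.647 TJ

Final answer: 3.647 TJ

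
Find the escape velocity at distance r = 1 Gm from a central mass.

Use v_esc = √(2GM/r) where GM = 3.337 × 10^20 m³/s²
r = 1 Gm = 1 × 10^9 m
GM = 3.337 × 10^20 m³/s²
2GM/r = 2 × (3.337 × 10^20) / (1 × 10^9) = 6.674 × 10^11 m²/s²
v_esc = √(2GM/r) = 816946 m/s ≈ 816.9 km/s

Final answer: 816.9 km/s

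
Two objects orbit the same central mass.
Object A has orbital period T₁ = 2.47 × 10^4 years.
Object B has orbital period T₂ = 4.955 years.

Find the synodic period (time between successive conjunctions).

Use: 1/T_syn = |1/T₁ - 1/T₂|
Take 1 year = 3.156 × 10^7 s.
T₁ = 2.47 × 10^4 years = 7.79532 × 10^11 s
T₂ = 4.955 years = 1.5638 × 10^8 s
1/T₁ = 1.28282 × 10^-12 s⁻¹
1/T₂ = 6.39469 × 10^-9 s⁻¹
|1/T₁ − 1/T₂| = 6.3934 × 10^-9 s⁻¹
T_syn = 1 / |1/T₁ − 1/T₂| = 1.56411 × 10^8 s ≈ 4.956 years

Final answer: T_syn = 4.956 years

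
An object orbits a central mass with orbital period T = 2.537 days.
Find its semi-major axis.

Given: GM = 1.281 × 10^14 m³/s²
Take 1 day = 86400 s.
T = 2.537 days = 219197 s
GM = 1.281 × 10^14 m³/s²
Kepler's third law: a³ = GM T² / (4π²)
T² = 4.80472 × 10^10 s²
a³ = (1.281 × 10^14) × (4.80472 × 10^10) / (4π²) = 1.55904 × 10^23 m³
a = (a³)^(1/3) = 5.38211 × 10^7 m ≈ 5.382 × 10^7 m

Final answer: 5.382 × 10^7 m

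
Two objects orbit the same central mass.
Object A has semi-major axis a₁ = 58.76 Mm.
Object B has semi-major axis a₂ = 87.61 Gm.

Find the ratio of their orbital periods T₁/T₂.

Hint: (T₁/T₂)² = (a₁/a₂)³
a₁ = 58.76 Mm = 5.876 × 10^7 m
a₂ = 87.61 Gm = 8.761 × 10^10 m
a₁/a₂ = 0.0006707
T₁/T₂ = (a₁/a₂)^(3/2) = (0.0006707)^1.5 = 1.73697 × 10^-5

Final answer: T₁/T₂ = 1.737 × 10^-5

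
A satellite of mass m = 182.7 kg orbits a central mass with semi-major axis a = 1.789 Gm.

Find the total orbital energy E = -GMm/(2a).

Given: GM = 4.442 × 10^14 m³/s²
a = 1.789 Gm = 1.789 × 10^9 m
GM = 4.442 × 10^14 m³/s²
2a = 3.578 × 10^9 m
GMm = 4.442 × 10^14 × 182.7 = 8.11553 × 10^16 m³·kg/s²
E = −GMm/(2a) = -2.26818 × 10^7 J ≈ -22.68 MJ

Final answer: -22.68 MJ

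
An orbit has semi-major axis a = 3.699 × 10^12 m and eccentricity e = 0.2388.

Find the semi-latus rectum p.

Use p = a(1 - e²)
a = 3.699 × 10^12 m
e = 0.2388,  e² = 0.0570254,  1 − e² = 0.942975
p = a(1 − e²) = 3.699 × 10^12 m × 0.942975 = 3.48806 × 10^12 m ≈ 3.488 × 10^12 m

Final answer: p = 3.488 × 10^12 m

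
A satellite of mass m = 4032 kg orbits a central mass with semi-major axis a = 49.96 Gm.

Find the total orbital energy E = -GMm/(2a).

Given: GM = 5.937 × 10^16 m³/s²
a = 49.96 Gm = 4.996 × 10^10 m
GM = 5.937 × 10^16 m³/s²
2a = 9.992 × 10^10 m
GMm = 5.937 × 10^16 × 4032 = 2.3938 × 10^20 m³·kg/s²
E = −GMm/(2a) = -2.39571 × 10^9 J ≈ -2.396 GJ

Final answer: -2.396 GJ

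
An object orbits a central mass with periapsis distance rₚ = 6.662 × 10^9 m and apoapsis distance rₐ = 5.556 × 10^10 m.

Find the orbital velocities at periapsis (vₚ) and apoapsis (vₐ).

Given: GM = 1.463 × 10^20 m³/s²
rₚ = 6.662 × 10^9 m
rₐ = 5.556 × 10^10 m
GM = 1.463 × 10^20 m³/s²
a = (rₚ + rₐ)/2 = 3.1111 × 10^10 m
Vis-viva: v² = GM (2/r − 1/a)
vₚ² = 1.463 × 10^20 × (3.0021 × 10^-10 − 3.2143 × 10^-11) = 3.92182 × 10^10 m²/s²
vₚ = 198036 m/s ≈ 198 km/s
vₐ² = 1.463 × 10^20 × (3.59971 × 10^-11 − 3.2143 × 10^-11) = 5.63862 × 10^8 m²/s²
vₐ = 23745.8 m/s ≈ 23.75 km/s

Final answer: vₚ = 198 km/s, vₐ = 23.75 km/s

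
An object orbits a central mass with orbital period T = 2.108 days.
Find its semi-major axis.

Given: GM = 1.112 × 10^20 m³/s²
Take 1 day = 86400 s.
T = 2.108 days = 182131 s
GM = 1.112 × 10^20 m³/s²
Kepler's third law: a³ = GM T² / (4π²)
T² = 3.31718 × 10^10 s²
a³ = (1.112 × 10^20) × (3.31718 × 10^10) / (4π²) = 9.34359 × 10^28 m³
a = (a³)^(1/3) = 4.53772 × 10^9 m ≈ 4.538 Gm

Final answer: 4.538 Gm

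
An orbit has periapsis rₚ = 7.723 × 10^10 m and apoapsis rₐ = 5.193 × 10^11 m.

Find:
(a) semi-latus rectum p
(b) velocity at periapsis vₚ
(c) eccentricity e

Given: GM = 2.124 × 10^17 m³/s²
rₚ = 7.723 × 10^10 m
rₐ = 5.193 × 10^11 m
GM = 2.124 × 10^17 m³/s²
a = (rₚ + rₐ)/2 = 2.98265 × 10^11 m
e = (rₐ − rₚ)/(rₐ + rₚ) = (4.4207 × 10^11) / (5.9653 × 10^11) = 0.741069
(a) 1 − e² = 0.450816;  p = a(1 − e²) = 2.98265 × 10^11 × 0.450816 = 1.34463 × 10^11 m ≈ 1.345 × 10^11 m
(b) vₚ² = GM (2/rₚ − 1/a) = 2.124 × 10^17 × (2.58967 × 10^-11 − 3.35272 × 10^-12) = 4.78833 × 10^6 m²/s²;  vₚ = 2188.23 m/s ≈ 2.188 km/s
(c) e = 0.741069 ≈ 0.7411

Final answer:
(a) semi-latus rectum p = 1.345 × 10^11 m
(b) velocity at periapsis vₚ = 2.188 km/s
(c) eccentricity e = 0.7411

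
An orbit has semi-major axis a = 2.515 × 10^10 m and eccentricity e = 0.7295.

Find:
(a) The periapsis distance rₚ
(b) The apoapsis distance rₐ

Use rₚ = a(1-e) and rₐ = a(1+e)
a = 2.515 × 10^10 m
e = 0.7295:  1 − e = 0.2705,  1 + e = 1.7295
(a) rₚ = a(1 − e) = 2.515 × 10^10 m × 0.2705 = 6.80307 × 10^9 m ≈ 6.803 × 10^9 m
(b) rₐ = a(1 + e) = 2.515 × 10^10 m × 1.7295 = 4.34969 × 10^10 m ≈ 4.35 × 10^10 m

Final answer:
(a) rₚ = 6.803 × 10^9 m
(b) rₐ = 4.35 × 10^10 m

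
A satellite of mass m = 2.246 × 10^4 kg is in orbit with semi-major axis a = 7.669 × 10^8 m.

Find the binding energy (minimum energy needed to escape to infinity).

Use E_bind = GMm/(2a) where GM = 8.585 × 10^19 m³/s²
a = 7.669 × 10^8 m
GM = 8.585 × 10^19 m³/s²
m = 2.246 × 10^4 kg
GMm = 8.585 × 10^19 × 22460 = 1.92819 × 10^24 m³·kg/s²
2a = 1.5338 × 10^9 m
E_bind = GMm/(2a) = 1.25713 × 10^15 J ≈ 1.257 PJ

Final answer: 1.257 PJ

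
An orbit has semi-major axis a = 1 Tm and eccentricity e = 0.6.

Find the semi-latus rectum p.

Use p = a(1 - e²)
a = 1 Tm = 1 × 10^12 m
e = 0.6,  e² = 0.36,  1 − e² = 0.64
p = a(1 − e²) = 1 × 10^12 m × 0.64 = 6.4 × 10^11 m ≈ 640 Gm

Final answer: p = 640 Gm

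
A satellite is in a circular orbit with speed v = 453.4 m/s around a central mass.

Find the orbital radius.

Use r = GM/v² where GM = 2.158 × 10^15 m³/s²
v = 453.4 m/s
GM = 2.158 × 10^15 m³/s²
v² = 205572 m²/s²
r = GM/v² = (2.158 × 10^15) / 205572 = 1.04976 × 10^10 m ≈ 10.5 Gm

Final answer: 10.5 Gm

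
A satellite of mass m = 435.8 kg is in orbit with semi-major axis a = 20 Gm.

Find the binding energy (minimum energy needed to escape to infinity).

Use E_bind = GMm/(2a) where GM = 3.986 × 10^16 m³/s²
a = 20 Gm = 2 × 10^10 m
GM = 3.986 × 10^16 m³/s²
m = 435.8 kg
GMm = 3.986 × 10^16 × 435.8 = 1.7371 × 10^19 m³·kg/s²
2a = 4 × 10^10 m
E_bind = GMm/(2a) = 4.34275 × 10^8 J ≈ 434.3 MJ

Final answer: 434.3 MJ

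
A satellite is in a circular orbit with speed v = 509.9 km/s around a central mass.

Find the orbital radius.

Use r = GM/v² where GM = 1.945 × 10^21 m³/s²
v = 509.9 km/s = 509900 m/s
GM = 1.945 × 10^21 m³/s²
v² = 2.59998 × 10^11 m²/s²
r = GM/v² = (1.945 × 10^21) / (2.59998 × 10^11) = 7.48083 × 10^9 m ≈ 7.481 Gm

Final answer: 7.481 Gm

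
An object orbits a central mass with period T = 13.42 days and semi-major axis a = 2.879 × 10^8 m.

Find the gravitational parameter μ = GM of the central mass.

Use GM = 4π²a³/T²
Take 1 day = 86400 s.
T = 13.42 days = 1.15949 × 10^6 s
a = 2.879 × 10^8 m
a³ = 2.3863 × 10^25 m³
T² = 1.34441 × 10^12 s²
GM = 4π² × (2.3863 × 10^25) / (1.34441 × 10^12) = 7.00732 × 10^14 m³/s²
GM ≈ 7.007 × 10^14 m³/s²

Final answer: GM = 7.007 × 10^14 m³/s²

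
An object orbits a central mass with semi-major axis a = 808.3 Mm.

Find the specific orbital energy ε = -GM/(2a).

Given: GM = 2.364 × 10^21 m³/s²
a = 808.3 Mm = 8.083 × 10^8 m
GM = 2.364 × 10^21 m³/s²
2a = 1.6166 × 10^9 m
ε = −GM/(2a) = -1.46233 × 10^12 J/kg ≈ -1462 GJ/kg

Final answer: -1462 GJ/kg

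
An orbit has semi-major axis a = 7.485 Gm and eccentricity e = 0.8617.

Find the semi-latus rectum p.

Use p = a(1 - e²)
a = 7.485 Gm = 7.485 × 10^9 m
e = 0.8617,  e² = 0.742527,  1 − e² = 0.257473
p = a(1 − e²) = 7.485 × 10^9 m × 0.257473 = 1.92719 × 10^9 m ≈ 1.927 Gm

Final answer: p = 1.927 Gm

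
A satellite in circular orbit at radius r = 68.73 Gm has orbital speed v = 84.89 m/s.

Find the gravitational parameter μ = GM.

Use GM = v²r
r = 68.73 Gm = 6.873 × 10^10 m
v = 84.89 m/s
v² = 7206.31 m²/s²
GM = v²r = 7206.31 × 6.873 × 10^10 = 4.9529 × 10^14 m³/s²
GM ≈ 4.953 × 10^14 m³/s²

Final answer: GM = 4.953 × 10^14 m³/s²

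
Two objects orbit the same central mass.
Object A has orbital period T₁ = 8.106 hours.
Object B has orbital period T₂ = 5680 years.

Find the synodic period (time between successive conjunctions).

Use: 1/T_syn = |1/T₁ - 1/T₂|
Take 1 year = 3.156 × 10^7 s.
T₁ = 8.106 hours = 29181.6 s
T₂ = 5680 years = 1.79261 × 10^11 s
1/T₁ = 3.42682 × 10^-5 s⁻¹
1/T₂ = 5.57846 × 10^-12 s⁻¹
|1/T₁ − 1/T₂| = 3.42682 × 10^-5 s⁻¹
T_syn = 1 / |1/T₁ − 1/T₂| = 29181.6 s ≈ 8.106 hours

Final answer: T_syn = 8.106 hours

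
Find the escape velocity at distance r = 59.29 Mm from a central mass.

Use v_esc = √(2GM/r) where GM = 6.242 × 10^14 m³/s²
r = 59.29 Mm = 5.929 × 10^7 m
GM = 6.242 × 10^14 m³/s²
2GM/r = 2 × (6.242 × 10^14) / (5.929 × 10^7) = 2.10558 × 10^7 m²/s²
v_esc = √(2GM/r) = 4588.66 m/s ≈ 4.589 km/s

Final answer: 4.589 km/s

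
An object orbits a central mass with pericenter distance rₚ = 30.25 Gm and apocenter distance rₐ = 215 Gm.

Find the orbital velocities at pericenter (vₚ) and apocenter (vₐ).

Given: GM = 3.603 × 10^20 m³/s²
rₚ = 30.25 Gm = 3.025 × 10^10 m
rₐ = 215 Gm = 2.15 × 10^11 m
GM = 3.603 × 10^20 m³/s²
a = (rₚ + rₐ)/2 = 1.22625 × 10^11 m
Vis-viva: v² = GM (2/r − 1/a)
vₚ² = 3.603 × 10^20 × (6.61157 × 10^-11 − 8.15494 × 10^-12) = 2.08833 × 10^10 m²/s²
vₚ = 144510 m/s ≈ 144.5 km/s
vₐ² = 3.603 × 10^20 × (9.30233 × 10^-12 − 8.15494 × 10^-12) = 4.13402 × 10^8 m²/s²
vₐ = 20332.3 m/s ≈ 20.33 km/s

Final answer: vₚ = 144.5 km/s, vₐ = 20.33 km/s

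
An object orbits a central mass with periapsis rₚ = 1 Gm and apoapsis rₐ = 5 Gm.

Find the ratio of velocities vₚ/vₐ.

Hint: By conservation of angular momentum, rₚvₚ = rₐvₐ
rₚ = 1 Gm = 1 × 10^9 m
rₐ = 5 Gm = 5 × 10^9 m
rₚvₚ = rₐvₐ  ⇒  vₚ/vₐ = rₐ/rₚ
vₚ/vₐ = (5 × 10^9) / (1 × 10^9) = 5

Final answer: vₚ/vₐ = 5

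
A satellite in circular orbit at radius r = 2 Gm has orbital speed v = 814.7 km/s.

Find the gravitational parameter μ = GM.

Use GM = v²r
r = 2 Gm = 2 × 10^9 m
v = 814.7 km/s = 814700 m/s
v² = 6.63736 × 10^11 m²/s²
GM = v²r = 6.63736 × 10^11 × 2 × 10^9 = 1.32747 × 10^21 m³/s²
GM ≈ 1.327 × 10^21 m³/s²

Final answer: GM = 1.327 × 10^21 m³/s²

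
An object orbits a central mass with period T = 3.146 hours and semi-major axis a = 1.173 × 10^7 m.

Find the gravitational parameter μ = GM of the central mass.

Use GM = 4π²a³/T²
T = 3.146 hours = 11325.6 s
a = 1.173 × 10^7 m
a³ = 1.61396 × 10^21 m³
T² = 1.28269 × 10^8 s²
GM = 4π² × (1.61396 × 10^21) / (1.28269 × 10^8) = 4.96743 × 10^14 m³/s²
GM ≈ 4.967 × 10^14 m³/s²

Final answer: GM = 4.967 × 10^14 m³/s²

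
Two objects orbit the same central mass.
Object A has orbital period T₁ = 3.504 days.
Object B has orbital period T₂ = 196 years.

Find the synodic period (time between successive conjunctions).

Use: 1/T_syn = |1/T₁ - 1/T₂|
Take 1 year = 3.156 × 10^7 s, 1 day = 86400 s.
T₁ = 3.504 days = 302746 s
T₂ = 196 years = 6.18576 × 10^9 s
1/T₁ = 3.3031 × 10^-6 s⁻¹
1/T₂ = 1.61662 × 10^-10 s⁻¹
|1/T₁ − 1/T₂| = 3.30294 × 10^-6 s⁻¹
T_syn = 1 / |1/T₁ − 1/T₂| = 302760 s ≈ 3.504 days

Final answer: T_syn = 3.504 days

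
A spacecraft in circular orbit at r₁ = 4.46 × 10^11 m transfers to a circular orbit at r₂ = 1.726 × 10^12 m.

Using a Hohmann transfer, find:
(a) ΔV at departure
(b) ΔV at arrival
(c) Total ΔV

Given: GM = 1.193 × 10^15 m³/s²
r₁ = 4.46 × 10^11 m
r₂ = 1.726 × 10^12 m
GM = 1.193 × 10^15 m³/s²
Transfer ellipse: a_t = (r₁ + r₂)/2 = 1.086 × 10^12 m
Circular speed at r₁: v₁ = √(GM/r₁) = 51.7193 m/s
Transfer speed at r₁ (periapsis): v₁ₜ = √(GM(2/r₁ − 1/a_t)) = 65.2016 m/s
(a) ΔV₁ = v₁ₜ − v₁ = 13.4823 m/s ≈ 13.48 m/s
Circular speed at r₂: v₂ = √(GM/r₂) = 26.2906 m/s
Transfer speed at r₂ (apoapsis): v₂ₜ = √(GM(2/r₂ − 1/a_t)) = 16.8482 m/s
(b) ΔV₂ = v₂ − v₂ₜ = 9.4424 m/s ≈ 9.442 m/s
(c) ΔV_total = ΔV₁ + ΔV₂ = 22.9247 m/s ≈ 22.92 m/s

Final answer:
(a) ΔV₁ = 13.48 m/s
(b) ΔV₂ = 9.442 m/s
(c) ΔV_total = 22.92 m/s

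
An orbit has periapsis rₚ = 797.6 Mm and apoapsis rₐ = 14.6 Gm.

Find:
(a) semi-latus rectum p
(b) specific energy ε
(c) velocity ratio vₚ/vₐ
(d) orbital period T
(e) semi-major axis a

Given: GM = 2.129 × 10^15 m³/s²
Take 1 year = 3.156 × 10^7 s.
rₚ = 797.6 Mm = 7.976 × 10^8 m
rₐ = 14.6 Gm = 1.46 × 10^10 m
GM = 2.129 × 10^15 m³/s²
a = (rₚ + rₐ)/2 = 7.6988 × 10^9 m
e = (rₐ − rₚ)/(rₐ + rₚ) = (1.38024 × 10^10) / (1.53976 × 10^10) = 0.896399
(a) 1 − e² = 0.196468;  p = a(1 − e²) = 7.6988 × 10^9 × 0.196468 = 1.51257 × 10^9 m ≈ 1.513 Gm
(b) 2a = 1.53976 × 10^10 m;  ε = −GM/(2a) = -138268 J/kg ≈ -138.3 kJ/kg
(c) vₚ/vₐ = rₐ/rₚ (angular momentum) = (1.46 × 10^10) / (7.976 × 10^8) = 18.3049 ≈ 18.3
(d) a³ = 4.5632 × 10^29 m³;  T = 2π √(a³/GM) = 2π × 1.46402 × 10^7 s = 9.1987 × 10^7 s ≈ 2.915 years
(e) a = 7.6988 × 10^9 m ≈ 7.699 Gm

Final answer:
(a) semi-latus rectum p = 1.513 Gm
(b) specific energy ε = -138.3 kJ/kg
(c) velocity ratio vₚ/vₐ = 18.3
(d) orbital period T = 2.915 years
(e) semi-major axis a = 7.699 Gm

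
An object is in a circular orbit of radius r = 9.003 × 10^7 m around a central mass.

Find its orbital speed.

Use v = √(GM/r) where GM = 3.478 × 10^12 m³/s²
r = 9.003 × 10^7 m
GM = 3.478 × 10^12 m³/s²
GM/r = (3.478 × 10^12) / (9.003 × 10^7) = 38631.6 m²/s²
v = √(GM/r) = 196.549 m/s ≈ 196.5 m/s

Final answer: 196.5 m/s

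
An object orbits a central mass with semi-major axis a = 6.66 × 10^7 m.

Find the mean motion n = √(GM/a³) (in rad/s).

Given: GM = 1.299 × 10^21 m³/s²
a = 6.66 × 10^7 m
GM = 1.299 × 10^21 m³/s²
a³ = 2.95408 × 10^23 m³
GM/a³ = (1.299 × 10^21) / (2.95408 × 10^23) = 0.0043973 s⁻²
n = √(GM/a³) = 0.0663122 rad/s ≈ 0.06631 rad/s

Final answer: n = 0.06631 rad/s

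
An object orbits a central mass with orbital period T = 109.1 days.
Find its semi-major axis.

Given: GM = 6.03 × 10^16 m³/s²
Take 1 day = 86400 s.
T = 109.1 days = 9.42624 × 10^6 s
GM = 6.03 × 10^16 m³/s²
Kepler's third law: a³ = GM T² / (4π²)
T² = 8.8854 × 10^13 s²
a³ = (6.03 × 10^16) × (8.8854 × 10^13) / (4π²) = 1.35717 × 10^29 m³
a = (a³)^(1/3) = 5.13899 × 10^9 m ≈ 5.139 Gm

Final answer: 5.139 Gm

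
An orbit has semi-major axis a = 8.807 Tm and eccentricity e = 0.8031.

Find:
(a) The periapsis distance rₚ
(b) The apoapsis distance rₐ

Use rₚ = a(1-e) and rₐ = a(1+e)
a = 8.807 Tm = 8.807 × 10^12 m
e = 0.8031:  1 − e = 0.1969,  1 + e = 1.8031
(a) rₚ = a(1 − e) = 8.807 × 10^12 m × 0.1969 = 1.7341 × 10^12 m ≈ 1.734 Tm
(b) rₐ = a(1 + e) = 8.807 × 10^12 m × 1.8031 = 1.58799 × 10^13 m ≈ 15.88 Tm

Final answer:
(a) rₚ = 1.734 Tm
(b) rₐ = 15.88 Tm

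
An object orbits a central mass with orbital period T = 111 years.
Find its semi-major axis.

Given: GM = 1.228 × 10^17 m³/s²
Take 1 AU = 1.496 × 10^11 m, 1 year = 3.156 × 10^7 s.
T = 111 years = 3.50316 × 10^9 s
GM = 1.228 × 10^17 m³/s²
Kepler's third law: a³ = GM T² / (4π²)
T² = 1.22721 × 10^19 s²
a³ = (1.228 × 10^17) × (1.22721 × 10^19) / (4π²) = 3.81732 × 10^34 m³
a = (a³)^(1/3) = 3.36708 × 10^11 m ≈ 2.251 AU

Final answer: 2.251 AU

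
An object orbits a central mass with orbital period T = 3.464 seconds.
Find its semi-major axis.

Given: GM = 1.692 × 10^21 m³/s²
T = 3.464 seconds
GM = 1.692 × 10^21 m³/s²
Kepler's third law: a³ = GM T² / (4π²)
T² = 11.9993 s²
a³ = (1.692 × 10^21) × 11.9993 / (4π²) = 5.14276 × 10^20 m³
a = (a³)^(1/3) = 8.01184 × 10^6 m ≈ 8.012 Mm

Final answer: 8.012 Mm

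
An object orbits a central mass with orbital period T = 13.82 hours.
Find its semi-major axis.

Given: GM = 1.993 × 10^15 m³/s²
T = 13.82 hours = 49752 s
GM = 1.993 × 10^15 m³/s²
Kepler's third law: a³ = GM T² / (4π²)
T² = 2.47526 × 10^9 s²
a³ = (1.993 × 10^15) × (2.47526 × 10^9) / (4π²) = 1.24959 × 10^23 m³
a = (a³)^(1/3) = 4.99946 × 10^7 m ≈ 49.99 Mm

Final answer: 49.99 Mm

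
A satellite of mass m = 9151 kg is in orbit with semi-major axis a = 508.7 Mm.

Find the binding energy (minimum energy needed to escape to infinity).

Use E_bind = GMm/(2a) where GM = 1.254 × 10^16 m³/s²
a = 508.7 Mm = 5.087 × 10^8 m
GM = 1.254 × 10^16 m³/s²
m = 9151 kg
GMm = 1.254 × 10^16 × 9151 = 1.14754 × 10^20 m³·kg/s²
2a = 1.0174 × 10^9 m
E_bind = GMm/(2a) = 1.12791 × 10^11 J ≈ 112.8 GJ

Final answer: 112.8 GJ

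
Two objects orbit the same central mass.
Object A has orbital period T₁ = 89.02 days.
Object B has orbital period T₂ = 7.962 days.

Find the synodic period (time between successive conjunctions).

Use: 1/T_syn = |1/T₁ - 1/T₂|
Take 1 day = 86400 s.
T₁ = 89.02 days = 7.69133 × 10^6 s
T₂ = 7.962 days = 687917 s
1/T₁ = 1.30017 × 10^-7 s⁻¹
1/T₂ = 1.45366 × 10^-6 s⁻¹
|1/T₁ − 1/T₂| = 1.32365 × 10^-6 s⁻¹
T_syn = 1 / |1/T₁ − 1/T₂| = 755488 s ≈ 8.744 days

Final answer: T_syn = 8.744 days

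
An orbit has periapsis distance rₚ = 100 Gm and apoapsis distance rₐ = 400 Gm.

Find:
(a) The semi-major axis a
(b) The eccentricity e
rₚ = 100 Gm = 1 × 10^11 m
rₐ = 400 Gm = 4 × 10^11 m
(a) a = (rₚ + rₐ)/2 = 2.5 × 10^11 m ≈ 250 Gm
(b) e = (rₐ − rₚ)/(rₐ + rₚ) = (3 × 10^11) / (5 × 10^11) = 0.6

Final answer:
(a) a = 250 Gm
(b) e = 0.6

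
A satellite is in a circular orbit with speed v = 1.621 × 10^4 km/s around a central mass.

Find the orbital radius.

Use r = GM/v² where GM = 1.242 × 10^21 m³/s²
v = 1.621 × 10^4 km/s = 1.621 × 10^7 m/s
GM = 1.242 × 10^21 m³/s²
v² = 2.62764 × 10^14 m²/s²
r = GM/v² = (1.242 × 10^21) / (2.62764 × 10^14) = 4.72667 × 10^6 m ≈ 4.727 Mm

Final answer: 4.727 Mm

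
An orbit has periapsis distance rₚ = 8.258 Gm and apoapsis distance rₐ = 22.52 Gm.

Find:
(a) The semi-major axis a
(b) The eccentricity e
rₚ = 8.258 Gm = 8.258 × 10^9 m
rₐ = 22.52 Gm = 2.252 × 10^10 m
(a) a = (rₚ + rₐ)/2 = 1.5389 × 10^10 m ≈ 15.39 Gm
(b) e = (rₐ − rₚ)/(rₐ + rₚ) = (1.4262 × 10^10) / (3.0778 × 10^10) = 0.463383

Final answer:
(a) a = 15.39 Gm
(b) e = 0.4634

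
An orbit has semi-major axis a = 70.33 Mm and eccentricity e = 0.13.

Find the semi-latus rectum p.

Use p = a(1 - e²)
a = 70.33 Mm = 7.033 × 10^7 m
e = 0.13,  e² = 0.0169,  1 − e² = 0.9831
p = a(1 − e²) = 7.033 × 10^7 m × 0.9831 = 6.91414 × 10^7 m ≈ 69.14 Mm

Final answer: p = 69.14 Mm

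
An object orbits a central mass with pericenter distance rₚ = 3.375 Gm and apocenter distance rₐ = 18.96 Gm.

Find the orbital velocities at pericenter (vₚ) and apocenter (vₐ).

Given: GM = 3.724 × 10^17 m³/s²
rₚ = 3.375 Gm = 3.375 × 10^9 m
rₐ = 18.96 Gm = 1.896 × 10^10 m
GM = 3.724 × 10^17 m³/s²
a = (rₚ + rₐ)/2 = 1.11675 × 10^10 m
Vis-viva: v² = GM (2/r − 1/a)
vₚ² = 3.724 × 10^17 × (5.92593 × 10^-10 − 8.95456 × 10^-11) = 1.87335 × 10^8 m²/s²
vₚ = 13687 m/s ≈ 13.69 km/s
vₐ² = 3.724 × 10^17 × (1.05485 × 10^-10 − 8.95456 × 10^-11) = 5.93594 × 10^6 m²/s²
vₐ = 2436.38 m/s ≈ 2.436 km/s

Final answer: vₚ = 13.69 km/s, vₐ = 2.436 km/s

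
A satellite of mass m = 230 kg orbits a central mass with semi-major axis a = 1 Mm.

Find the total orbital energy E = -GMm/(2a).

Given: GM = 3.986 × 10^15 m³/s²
a = 1 Mm = 1 × 10^6 m
GM = 3.986 × 10^15 m³/s²
2a = 2 × 10^6 m
GMm = 3.986 × 10^15 × 230 = 9.1678 × 10^17 m³·kg/s²
E = −GMm/(2a) = -4.5839 × 10^11 J ≈ -458.4 GJ

Final answer: -458.4 GJ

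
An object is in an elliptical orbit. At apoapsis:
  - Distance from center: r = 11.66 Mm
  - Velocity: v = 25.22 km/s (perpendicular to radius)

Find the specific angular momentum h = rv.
r = 11.66 Mm = 1.166 × 10^7 m
v = 25.22 km/s = 25220 m/s
h = rv = 1.166 × 10^7 × 25220 = 2.94065 × 10^11 m²/s ≈ 2.941 × 10^11 m²/s

Final answer: h = 2.941 × 10^11 m²/s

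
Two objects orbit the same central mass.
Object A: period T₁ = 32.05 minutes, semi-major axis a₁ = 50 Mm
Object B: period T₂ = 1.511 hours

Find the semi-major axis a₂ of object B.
T₁ = 32.05 minutes = 1923 s
T₂ = 1.511 hours = 5439.6 s
a₁ = 50 Mm = 5 × 10^7 m
Kepler's third law: (T₂/T₁)² = (a₂/a₁)³  ⇒  a₂ = a₁ (T₂/T₁)^(2/3)
T₂/T₁ = 2.82871
(T₂/T₁)^(2/3) = 2.00013
a₂ = 5 × 10^7 m × 2.00013 = 1.00007 × 10^8 m ≈ 100 Mm

Final answer: a₂ = 100 Mm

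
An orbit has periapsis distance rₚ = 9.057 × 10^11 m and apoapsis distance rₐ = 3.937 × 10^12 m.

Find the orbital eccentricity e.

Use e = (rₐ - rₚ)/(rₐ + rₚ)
rₚ = 9.057 × 10^11 m
rₐ = 3.937 × 10^12 m
rₐ − rₚ = 3.0313 × 10^12 m
rₐ + rₚ = 4.8427 × 10^12 m
e = (rₐ − rₚ)/(rₐ + rₚ) = 0.625952

Final answer: e = 0.626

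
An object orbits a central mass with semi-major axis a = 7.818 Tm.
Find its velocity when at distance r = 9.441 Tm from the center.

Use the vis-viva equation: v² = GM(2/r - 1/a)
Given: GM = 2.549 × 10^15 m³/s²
a = 7.818 Tm = 7.818 × 10^12 m
r = 9.441 Tm = 9.441 × 10^12 m
GM = 2.549 × 10^15 m³/s²
2/r − 1/a = 2.11842 × 10^-13 − 1.2791 × 10^-13 = 8.3932 × 10^-14 m⁻¹
v² = GM (2/r − 1/a) = 213.943 m²/s²
v = 14.6268 m/s ≈ 14.63 m/s

Final answer: 14.63 m/s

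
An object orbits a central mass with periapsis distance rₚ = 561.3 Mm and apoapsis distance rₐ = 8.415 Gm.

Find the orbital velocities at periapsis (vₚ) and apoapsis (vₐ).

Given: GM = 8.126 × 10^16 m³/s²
rₚ = 561.3 Mm = 5.613 × 10^8 m
rₐ = 8.415 Gm = 8.415 × 10^9 m
GM = 8.126 × 10^16 m³/s²
a = (rₚ + rₐ)/2 = 4.48815 × 10^9 m
Vis-viva: v² = GM (2/r − 1/a)
vₚ² = 8.126 × 10^16 × (3.56316 × 10^-9 − 2.22809 × 10^-10) = 2.71437 × 10^8 m²/s²
vₚ = 16475.3 m/s ≈ 16.48 km/s
vₐ² = 8.126 × 10^16 × (2.37671 × 10^-10 − 2.22809 × 10^-10) = 1.20768 × 10^6 m²/s²
vₐ = 1098.94 m/s ≈ 1.099 km/s

Final answer: vₚ = 16.48 km/s, vₐ = 1.099 km/s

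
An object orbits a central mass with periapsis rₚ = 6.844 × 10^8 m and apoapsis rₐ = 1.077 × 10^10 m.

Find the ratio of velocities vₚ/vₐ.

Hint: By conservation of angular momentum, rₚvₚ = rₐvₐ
rₚ = 6.844 × 10^8 m
rₐ = 1.077 × 10^10 m
rₚvₚ = rₐvₐ  ⇒  vₚ/vₐ = rₐ/rₚ
vₚ/vₐ = (1.077 × 10^10) / (6.844 × 10^8) = 15.7364

Final answer: vₚ/vₐ = 15.74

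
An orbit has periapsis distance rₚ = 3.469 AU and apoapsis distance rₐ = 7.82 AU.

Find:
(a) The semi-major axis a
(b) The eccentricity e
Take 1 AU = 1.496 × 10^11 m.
rₚ = 3.469 AU = 5.18962 × 10^11 m
rₐ = 7.82 AU = 1.16987 × 10^12 m
(a) a = (rₚ + rₐ)/2 = 8.44417 × 10^11 m ≈ 5.644 AU
(b) e = (rₐ − rₚ)/(rₐ + rₚ) = (6.5091 × 10^11) / (1.68883 × 10^12) = 0.385419

Final answer:
(a) a = 5.644 AU
(b) e = 0.3854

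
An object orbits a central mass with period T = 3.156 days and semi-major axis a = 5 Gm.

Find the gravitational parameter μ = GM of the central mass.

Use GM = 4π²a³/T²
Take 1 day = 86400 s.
T = 3.156 days = 272678 s
a = 5 Gm = 5 × 10^9 m
a³ = 1.25 × 10^29 m³
T² = 7.43535 × 10^10 s²
GM = 4π² × (1.25 × 10^29) / (7.43535 × 10^10) = 6.63695 × 10^19 m³/s²
GM ≈ 6.637 × 10^19 m³/s²

Final answer: GM = 6.637 × 10^19 m³/s²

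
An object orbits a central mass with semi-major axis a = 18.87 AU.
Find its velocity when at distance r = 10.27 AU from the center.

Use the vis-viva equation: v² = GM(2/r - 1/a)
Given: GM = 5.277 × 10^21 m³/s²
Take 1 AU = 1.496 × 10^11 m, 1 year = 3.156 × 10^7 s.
a = 18.87 AU = 2.82295 × 10^12 m
r = 10.27 AU = 1.53639 × 10^12 m
GM = 5.277 × 10^21 m³/s²
2/r − 1/a = 1.30175 × 10^-12 − 3.54239 × 10^-13 = 9.47512 × 10^-13 m⁻¹
v² = GM (2/r − 1/a) = 5.00002 × 10^9 m²/s²
v = 70710.8 m/s ≈ 14.92 AU/year

Final answer: 14.92 AU/year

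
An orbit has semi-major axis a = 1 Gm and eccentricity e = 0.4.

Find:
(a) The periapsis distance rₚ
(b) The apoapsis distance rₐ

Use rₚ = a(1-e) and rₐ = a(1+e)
a = 1 Gm = 1 × 10^9 m
e = 0.4:  1 − e = 0.6,  1 + e = 1.4
(a) rₚ = a(1 − e) = 1 × 10^9 m × 0.6 = 6 × 10^8 m ≈ 600 Mm
(b) rₐ = a(1 + e) = 1 × 10^9 m × 1.4 = 1.4 × 10^9 m ≈ 1.4 Gm

Final answer:
(a) rₚ = 600 Mm
(b) rₐ = 1.4 Gm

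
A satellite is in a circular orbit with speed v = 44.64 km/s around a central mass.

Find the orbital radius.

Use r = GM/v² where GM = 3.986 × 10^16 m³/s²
v = 44.64 km/s = 44640 m/s
GM = 3.986 × 10^16 m³/s²
v² = 1.99273 × 10^9 m²/s²
r = GM/v² = (3.986 × 10^16) / (1.99273 × 10^9) = 2.00027 × 10^7 m ≈ 20 Mm

Final answer: 20 Mm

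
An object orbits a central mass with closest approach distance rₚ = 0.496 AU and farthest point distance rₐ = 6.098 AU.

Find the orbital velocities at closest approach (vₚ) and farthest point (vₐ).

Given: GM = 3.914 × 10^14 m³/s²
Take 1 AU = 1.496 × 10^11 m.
rₚ = 0.496 AU = 7.42016 × 10^10 m
rₐ = 6.098 AU = 9.12261 × 10^11 m
GM = 3.914 × 10^14 m³/s²
a = (rₚ + rₐ)/2 = 4.93231 × 10^11 m
Vis-viva: v² = GM (2/r − 1/a)
vₚ² = 3.914 × 10^14 × (2.69536 × 10^-11 − 2.02745 × 10^-12) = 9756.1 m²/s²
vₚ = 98.7729 m/s ≈ 98.77 m/s
vₐ² = 3.914 × 10^14 × (2.19236 × 10^-12 − 2.02745 × 10^-12) = 64.5453 m²/s²
vₐ = 8.03401 m/s ≈ 8.034 m/s

Final answer: vₚ = 98.77 m/s, vₐ = 8.034 m/s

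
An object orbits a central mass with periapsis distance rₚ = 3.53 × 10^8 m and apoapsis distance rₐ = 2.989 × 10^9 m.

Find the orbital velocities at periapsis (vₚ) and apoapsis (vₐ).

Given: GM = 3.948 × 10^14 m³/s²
rₚ = 3.53 × 10^8 m
rₐ = 2.989 × 10^9 m
GM = 3.948 × 10^14 m³/s²
a = (rₚ + rₐ)/2 = 1.671 × 10^9 m
Vis-viva: v² = GM (2/r − 1/a)
vₚ² = 3.948 × 10^14 × (5.66572 × 10^-9 − 5.98444 × 10^-10) = 2.00056 × 10^6 m²/s²
vₚ = 1414.41 m/s ≈ 1.414 km/s
vₐ² = 3.948 × 10^14 × (6.6912 × 10^-10 − 5.98444 × 10^-10) = 27902.9 m²/s²
vₐ = 167.042 m/s ≈ 167 m/s

Final answer: vₚ = 1.414 km/s, vₐ = 167 m/s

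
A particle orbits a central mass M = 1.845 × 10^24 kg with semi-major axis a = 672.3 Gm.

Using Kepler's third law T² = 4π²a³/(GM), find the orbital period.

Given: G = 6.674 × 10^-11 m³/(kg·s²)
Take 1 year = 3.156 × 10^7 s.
M = 1.845 × 10^24 kg
GM = G × M = 6.674 × 10^-11 × 1.845 × 10^24 = 1.23135 × 10^14 m³/s²
a = 672.3 Gm = 6.723 × 10^11 m
a³ = 3.03871 × 10^35 m³
T = 2π √(a³/GM) = 2π √((3.03871 × 10^35) / (1.23135 × 10^14)) = 2π × 4.96768 × 10^10 s
T = 3.12128 × 10^11 s ≈ 9890 years

Final answer: 9890 years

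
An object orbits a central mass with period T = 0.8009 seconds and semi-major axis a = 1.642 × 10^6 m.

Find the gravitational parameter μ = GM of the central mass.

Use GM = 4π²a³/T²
T = 0.8009 seconds
a = 1.642 × 10^6 m
a³ = 4.4271 × 10^18 m³
T² = 0.641441 s²
GM = 4π² × (4.4271 × 10^18) / 0.641441 = 2.72472 × 10^20 m³/s²
GM ≈ 2.725 × 10^20 m³/s²

Final answer: GM = 2.725 × 10^20 m³/s²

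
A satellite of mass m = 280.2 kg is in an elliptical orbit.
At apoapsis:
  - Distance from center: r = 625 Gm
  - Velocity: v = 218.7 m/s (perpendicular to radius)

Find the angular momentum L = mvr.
r = 625 Gm = 6.25 × 10^11 m
v = 218.7 m/s
vr = 218.7 × 6.25 × 10^11 = 1.36688 × 10^14 m²/s
L = m × vr = 280.2 × 1.36688 × 10^14 = 3.82998 × 10^16 kg·m²/s ≈ 3.83 × 10^16 kg·m²/s

Final answer: L = 3.83 × 10^16 kg·m²/s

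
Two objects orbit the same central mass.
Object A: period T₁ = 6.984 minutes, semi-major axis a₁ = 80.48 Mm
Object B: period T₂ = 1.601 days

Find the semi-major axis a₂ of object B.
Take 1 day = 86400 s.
T₁ = 6.984 minutes = 419.04 s
T₂ = 1.601 days = 138326 s
a₁ = 80.48 Mm = 8.048 × 10^7 m
Kepler's third law: (T₂/T₁)² = (a₂/a₁)³  ⇒  a₂ = a₁ (T₂/T₁)^(2/3)
T₂/T₁ = 330.103
(T₂/T₁)^(2/3) = 47.7639
a₂ = 8.048 × 10^7 m × 47.7639 = 3.84404 × 10^9 m ≈ 3.844 Gm

Final answer: a₂ = 3.844 Gm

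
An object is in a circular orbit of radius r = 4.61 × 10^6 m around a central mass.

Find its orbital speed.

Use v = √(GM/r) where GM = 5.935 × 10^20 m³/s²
r = 4.61 × 10^6 m
GM = 5.935 × 10^20 m³/s²
GM/r = (5.935 × 10^20) / (4.61 × 10^6) = 1.28742 × 10^14 m²/s²
v = √(GM/r) = 1.13464 × 10^7 m/s ≈ 1.135 × 10^4 km/s

Final answer: 1.135 × 10^4 km/s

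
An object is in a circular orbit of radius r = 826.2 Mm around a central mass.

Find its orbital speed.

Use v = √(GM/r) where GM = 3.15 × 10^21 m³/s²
r = 826.2 Mm = 8.262 × 10^8 m
GM = 3.15 × 10^21 m³/s²
GM/r = (3.15 × 10^21) / (8.262 × 10^8) = 3.81264 × 10^12 m²/s²
v = √(GM/r) = 1.9526 × 10^6 m/s ≈ 1953 km/s

Final answer: 1953 km/s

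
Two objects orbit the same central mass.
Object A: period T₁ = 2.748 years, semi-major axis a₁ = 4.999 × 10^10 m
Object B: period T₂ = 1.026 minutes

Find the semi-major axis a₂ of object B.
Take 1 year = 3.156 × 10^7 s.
T₁ = 2.748 years = 8.67269 × 10^7 s
T₂ = 1.026 minutes = 61.56 s
a₁ = 4.999 × 10^10 m
Kepler's third law: (T₂/T₁)² = (a₂/a₁)³  ⇒  a₂ = a₁ (T₂/T₁)^(2/3)
T₂/T₁ = 7.09815 × 10^-7
(T₂/T₁)^(2/3) = 7.95725 × 10^-5
a₂ = 4.999 × 10^10 m × 7.95725 × 10^-5 = 3.97783 × 10^6 m ≈ 3.978 × 10^6 m

Final answer: a₂ = 3.978 × 10^6 m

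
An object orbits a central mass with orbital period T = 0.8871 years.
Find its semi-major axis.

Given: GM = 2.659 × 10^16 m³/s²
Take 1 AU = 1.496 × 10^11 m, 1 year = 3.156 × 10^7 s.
T = 0.8871 years = 2.79969 × 10^7 s
GM = 2.659 × 10^16 m³/s²
Kepler's third law: a³ = GM T² / (4π²)
T² = 7.83825 × 10^14 s²
a³ = (2.659 × 10^16) × (7.83825 × 10^14) / (4π²) = 5.27932 × 10^29 m³
a = (a³)^(1/3) = 8.08213 × 10^9 m ≈ 0.05402 AU

Final answer: 0.05402 AU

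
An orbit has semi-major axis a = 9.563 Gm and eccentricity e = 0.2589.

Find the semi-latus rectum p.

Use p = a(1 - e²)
a = 9.563 Gm = 9.563 × 10^9 m
e = 0.2589,  e² = 0.0670292,  1 − e² = 0.932971
p = a(1 − e²) = 9.563 × 10^9 m × 0.932971 = 8.922 × 10^9 m ≈ 8.922 Gm

Final answer: p = 8.922 Gm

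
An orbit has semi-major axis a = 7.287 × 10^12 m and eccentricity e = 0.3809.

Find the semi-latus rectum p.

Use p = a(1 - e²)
a = 7.287 × 10^12 m
e = 0.3809,  e² = 0.145085,  1 − e² = 0.854915
p = a(1 − e²) = 7.287 × 10^12 m × 0.854915 = 6.22977 × 10^12 m ≈ 6.23 × 10^12 m

Final answer: p = 6.23 × 10^12 m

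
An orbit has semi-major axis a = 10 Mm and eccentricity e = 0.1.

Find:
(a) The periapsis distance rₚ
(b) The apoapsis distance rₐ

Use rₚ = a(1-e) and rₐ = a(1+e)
a = 10 Mm = 1 × 10^7 m
e = 0.1:  1 − e = 0.9,  1 + e = 1.1
(a) rₚ = a(1 − e) = 1 × 10^7 m × 0.9 = 9 × 10^6 m ≈ 9 Mm
(b) rₐ = a(1 + e) = 1 × 10^7 m × 1.1 = 1.1 × 10^7 m ≈ 11 Mm

Final answer:
(a) rₚ = 9 Mm
(b) rₐ = 11 Mm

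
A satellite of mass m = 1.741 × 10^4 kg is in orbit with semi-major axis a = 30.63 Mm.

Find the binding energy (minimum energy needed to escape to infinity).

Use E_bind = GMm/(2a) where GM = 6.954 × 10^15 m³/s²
a = 30.63 Mm = 3.063 × 10^7 m
GM = 6.954 × 10^15 m³/s²
m = 1.741 × 10^4 kg
GMm = 6.954 × 10^15 × 17410 = 1.21069 × 10^20 m³·kg/s²
2a = 6.126 × 10^7 m
E_bind = GMm/(2a) = 1.97632 × 10^12 J ≈ 1.976 TJ

Final answer: 1.976 TJ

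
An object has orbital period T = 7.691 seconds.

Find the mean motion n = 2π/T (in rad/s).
T = 7.691 seconds
n = 2π / 7.691 s = 0.816953 rad/s ≈ 0.817 rad/s

Final answer: n = 0.817 rad/s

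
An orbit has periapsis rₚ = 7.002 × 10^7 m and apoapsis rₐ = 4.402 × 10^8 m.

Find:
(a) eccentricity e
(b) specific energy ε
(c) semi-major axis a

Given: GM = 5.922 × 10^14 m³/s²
rₚ = 7.002 × 10^7 m
rₐ = 4.402 × 10^8 m
GM = 5.922 × 10^14 m³/s²
a = (rₚ + rₐ)/2 = 2.5511 × 10^8 m
e = (rₐ − rₚ)/(rₐ + rₚ) = (3.7018 × 10^8) / (5.1022 × 10^8) = 0.72553
(a) e = 0.72553 ≈ 0.7255
(b) 2a = 5.1022 × 10^8 m;  ε = −GM/(2a) = -1.16068 × 10^6 J/kg ≈ -1.161 MJ/kg
(c) a = 2.5511 × 10^8 m ≈ 2.551 × 10^8 m

Final answer:
(a) eccentricity e = 0.7255
(b) specific energy ε = -1.161 MJ/kg
(c) semi-major axis a = 2.551 × 10^8 m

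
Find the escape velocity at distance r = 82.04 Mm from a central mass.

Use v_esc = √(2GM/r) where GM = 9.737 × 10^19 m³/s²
r = 82.04 Mm = 8.204 × 10^7 m
GM = 9.737 × 10^19 m³/s²
2GM/r = 2 × (9.737 × 10^19) / (8.204 × 10^7) = 2.37372 × 10^12 m²/s²
v_esc = √(2GM/r) = 1.54069 × 10^6 m/s ≈ 1541 km/s

Final answer: 1541 km/s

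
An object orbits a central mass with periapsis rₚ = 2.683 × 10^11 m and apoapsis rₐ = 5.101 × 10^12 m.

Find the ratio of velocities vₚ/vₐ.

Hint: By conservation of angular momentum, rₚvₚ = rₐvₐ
rₚ = 2.683 × 10^11 m
rₐ = 5.101 × 10^12 m
rₚvₚ = rₐvₐ  ⇒  vₚ/vₐ = rₐ/rₚ
vₚ/vₐ = (5.101 × 10^12) / (2.683 × 10^11) = 19.0123

Final answer: vₚ/vₐ = 19.01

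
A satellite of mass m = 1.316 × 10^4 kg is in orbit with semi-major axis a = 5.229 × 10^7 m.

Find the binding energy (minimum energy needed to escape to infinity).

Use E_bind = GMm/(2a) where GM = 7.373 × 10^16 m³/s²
a = 5.229 × 10^7 m
GM = 7.373 × 10^16 m³/s²
m = 1.316 × 10^4 kg
GMm = 7.373 × 10^16 × 13160 = 9.70287 × 10^20 m³·kg/s²
2a = 1.0458 × 10^8 m
E_bind = GMm/(2a) = 9.27794 × 10^12 J ≈ 9.278 TJ

Final answer: 9.278 TJ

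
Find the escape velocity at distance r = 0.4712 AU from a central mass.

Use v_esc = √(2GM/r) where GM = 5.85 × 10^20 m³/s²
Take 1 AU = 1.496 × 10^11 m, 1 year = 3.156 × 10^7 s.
r = 0.4712 AU = 7.04915 × 10^10 m
GM = 5.85 × 10^20 m³/s²
2GM/r = 2 × (5.85 × 10^20) / (7.04915 × 10^10) = 1.65977 × 10^10 m²/s²
v_esc = √(2GM/r) = 128832 m/s ≈ 27.18 AU/year

Final answer: 27.18 AU/year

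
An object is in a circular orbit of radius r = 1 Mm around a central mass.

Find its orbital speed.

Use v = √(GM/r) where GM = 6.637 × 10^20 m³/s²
r = 1 Mm = 1 × 10^6 m
GM = 6.637 × 10^20 m³/s²
GM/r = (6.637 × 10^20) / (1 × 10^6) = 6.637 × 10^14 m²/s²
v = √(GM/r) = 2.57624 × 10^7 m/s ≈ 2.576 × 10^4 km/s

Final answer: 2.576 × 10^4 km/s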